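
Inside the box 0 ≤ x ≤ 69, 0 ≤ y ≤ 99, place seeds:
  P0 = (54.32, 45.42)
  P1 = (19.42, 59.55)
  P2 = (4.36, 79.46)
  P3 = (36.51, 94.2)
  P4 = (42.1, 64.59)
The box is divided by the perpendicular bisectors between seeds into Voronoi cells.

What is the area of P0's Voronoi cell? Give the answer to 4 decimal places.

1. box [0,69]×[0,99]: [(0, 0) (69, 0) (69, 99) (0, 99)]
2. ⊥bis P0·P1 via (36.87,52.485): [(15.6203, 0) (69, 0) (69, 99) (55.7026, 99)]  |A|=3300.5155
3. ⊥bis P0·P2 via (29.34,62.44): [(15.6203, 0) (69, 0) (69, 99) (55.7026, 99)]  |A|=3300.5155
4. ⊥bis P0·P3 via (45.415,69.81): [(43.6189, 69.1542) (15.6203, 0) (69, 0) (69, 78.4211)]  |A|=2840.9217
5. ⊥bis P0·P4 via (48.21,55.005): [(34.3004, 46.1383) (15.6203, 0) (69, 0) (69, 68.2577)]  |A|=2415.6796
6. canonical 4-gon: [(34.3004, 46.1383) (15.6203, 0) (69, 0) (69, 68.2577)]
7. shoelace: 2415.6796

Area of P0's cell: 2415.6796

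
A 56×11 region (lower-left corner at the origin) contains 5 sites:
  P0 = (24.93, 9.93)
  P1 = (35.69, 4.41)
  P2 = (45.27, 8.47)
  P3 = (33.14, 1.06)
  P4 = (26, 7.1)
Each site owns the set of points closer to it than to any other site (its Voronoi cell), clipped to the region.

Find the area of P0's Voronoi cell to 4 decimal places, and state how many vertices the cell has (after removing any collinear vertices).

1. box [0,56]×[0,11]: [(0, 0) (56, 0) (56, 11) (0, 11)]
2. ⊥bis P0·P1 via (30.31,7.17): [(0, 0) (26.6317, 0) (32.2748, 11) (0, 11)]  |A|=323.986
3. ⊥bis P0·P2 via (35.1,9.2): [(0, 0) (26.6317, 0) (32.2748, 11) (0, 11)]  |A|=323.986
4. ⊥bis P0·P3 via (29.035,5.495): [(0, 0) (23.0983, 0) (29.8266, 6.2277) (32.2748, 11) (0, 11)]  |A|=312.9834
5. ⊥bis P0·P4 via (25.465,8.515): [(0, 0) (2.944, 0) (32.0375, 11) (0, 11)]  |A|=192.3982
6. canonical 4-gon: [(0, 0) (2.944, 0) (32.0375, 11) (0, 11)]
7. shoelace: 192.3982

Area of P0's cell: 192.3982 (4 vertices)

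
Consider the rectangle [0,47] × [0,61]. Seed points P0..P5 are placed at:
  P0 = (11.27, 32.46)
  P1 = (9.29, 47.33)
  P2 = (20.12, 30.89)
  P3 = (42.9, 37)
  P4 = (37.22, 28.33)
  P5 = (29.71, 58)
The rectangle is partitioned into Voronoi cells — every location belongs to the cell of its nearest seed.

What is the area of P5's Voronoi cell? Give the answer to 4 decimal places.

1. box [0,47]×[0,61]: [(0, 0) (47, 0) (47, 61) (0, 61)]
2. ⊥bis P5·P0 via (20.49,45.23): [(0, 60.0239) (47, 26.0897) (47, 61) (0, 61)]  |A|=843.332
3. ⊥bis P5·P1 via (19.5,52.665): [(25.1388, 41.8735) (47, 26.0897) (47, 61) (15.1447, 61)]  |A|=686.2299
4. ⊥bis P5·P2 via (24.915,44.445): [(23.5412, 44.931) (47, 36.6326) (47, 61) (15.1447, 61)]  |A|=541.7566
5. ⊥bis P5·P3 via (36.305,47.5): [(23.5412, 44.931) (29.0898, 42.9682) (47, 54.2175) (47, 61) (15.1447, 61)]  |A|=384.2822
6. ⊥bis P5·P4 via (33.465,43.165): [(23.5412, 44.931) (29.0898, 42.9682) (47, 54.2175) (47, 61) (15.1447, 61)]  |A|=384.2822
7. canonical 5-gon: [(23.5412, 44.931) (29.0898, 42.9682) (47, 54.2175) (47, 61) (15.1447, 61)]
8. shoelace: 384.2822

Area of P5's cell: 384.2822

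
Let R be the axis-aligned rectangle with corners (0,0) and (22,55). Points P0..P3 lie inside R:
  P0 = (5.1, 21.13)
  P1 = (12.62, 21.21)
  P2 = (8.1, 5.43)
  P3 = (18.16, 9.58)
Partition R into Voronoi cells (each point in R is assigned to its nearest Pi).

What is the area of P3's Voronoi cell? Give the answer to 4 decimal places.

Area of P3's cell: 142.1286

1. box [0,22]×[0,55]: [(0, 0) (22, 0) (22, 55) (0, 55)]
2. ⊥bis P3·P0 via (11.63,15.355): [(0, 2.2045) (0, 0) (22, 0) (22, 27.0807)]  |A|=322.138
3. ⊥bis P3·P1 via (15.39,15.395): [(8.9541, 12.3292) (0, 2.2045) (0, 0) (22, 0) (22, 18.5437)]  |A|=266.4512
4. ⊥bis P3·P2 via (13.13,7.505): [(10.7809, 13.1994) (16.226, 0) (22, 0) (22, 18.5437)]  |A|=142.1286
5. canonical 4-gon: [(10.7809, 13.1994) (16.226, 0) (22, 0) (22, 18.5437)]
6. shoelace: 142.1286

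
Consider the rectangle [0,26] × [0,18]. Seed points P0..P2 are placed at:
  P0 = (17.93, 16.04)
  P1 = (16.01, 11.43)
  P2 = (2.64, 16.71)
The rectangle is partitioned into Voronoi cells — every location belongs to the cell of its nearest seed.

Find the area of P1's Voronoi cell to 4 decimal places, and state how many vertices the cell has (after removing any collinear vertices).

Area of P1's cell: 261.9350 (4 vertices)

1. box [0,26]×[0,18]: [(0, 0) (26, 0) (26, 18) (0, 18)]
2. ⊥bis P1·P0 via (16.97,13.735): [(0, 0) (26, 0) (26, 9.9741) (6.7296, 18) (0, 18)]  |A|=390.669
3. ⊥bis P1·P2 via (9.325,14.07): [(3.7686, 0) (26, 0) (26, 9.9741) (10.2912, 16.5166)]  |A|=261.935
4. canonical 4-gon: [(3.7686, 0) (26, 0) (26, 9.9741) (10.2912, 16.5166)]
5. shoelace: 261.935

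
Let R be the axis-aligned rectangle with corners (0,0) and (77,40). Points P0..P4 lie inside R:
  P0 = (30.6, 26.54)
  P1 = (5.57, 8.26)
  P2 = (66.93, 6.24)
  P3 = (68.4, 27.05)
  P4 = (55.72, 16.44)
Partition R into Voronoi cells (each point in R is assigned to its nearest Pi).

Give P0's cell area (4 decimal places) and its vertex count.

Area of P0's cell: 1053.0175 (5 vertices)

1. box [0,77]×[0,40]: [(0, 0) (77, 0) (77, 40) (0, 40)]
2. ⊥bis P0·P1 via (18.085,17.4): [(30.7926, 0) (77, 0) (77, 40) (1.5797, 40)]  |A|=2432.5537
3. ⊥bis P0·P2 via (48.765,16.39): [(30.7926, 0) (39.6068, 0) (61.9575, 40) (1.5797, 40)]  |A|=1383.8396
4. ⊥bis P0·P3 via (49.5,26.795): [(30.7926, 0) (39.6068, 0) (49.6197, 17.9197) (49.3218, 40) (1.5797, 40)]  |A|=1244.3401
5. ⊥bis P0·P4 via (43.16,21.49): [(30.7926, 0) (34.5195, 0) (49.3634, 36.9187) (49.3218, 40) (1.5797, 40)]  |A|=1053.0175
6. canonical 5-gon: [(30.7926, 0) (34.5195, 0) (49.3634, 36.9187) (49.3218, 40) (1.5797, 40)]
7. shoelace: 1053.0175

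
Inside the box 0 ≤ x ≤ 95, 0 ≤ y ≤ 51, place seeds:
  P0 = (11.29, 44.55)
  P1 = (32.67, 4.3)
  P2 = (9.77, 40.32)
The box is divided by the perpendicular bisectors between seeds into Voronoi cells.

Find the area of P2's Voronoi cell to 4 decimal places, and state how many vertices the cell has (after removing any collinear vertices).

Area of P2's cell: 702.8121 (3 vertices)

1. box [0,95]×[0,51]: [(0, 0) (95, 0) (95, 51) (0, 51)]
2. ⊥bis P2·P0 via (10.53,42.435): [(0, 46.2188) (0, 0) (95, 0) (95, 12.0817)]  |A|=2769.2758
3. ⊥bis P2·P1 via (21.22,22.31): [(37.5839, 32.7135) (0, 46.2188) (0, 8.8192)]  |A|=702.8121
4. canonical 3-gon: [(37.5839, 32.7135) (0, 46.2188) (0, 8.8192)]
5. shoelace: 702.8121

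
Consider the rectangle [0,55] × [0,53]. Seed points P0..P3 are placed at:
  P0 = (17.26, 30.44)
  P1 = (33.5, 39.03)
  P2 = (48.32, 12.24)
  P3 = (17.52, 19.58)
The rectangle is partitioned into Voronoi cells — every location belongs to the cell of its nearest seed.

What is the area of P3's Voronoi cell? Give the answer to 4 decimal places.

1. box [0,55]×[0,53]: [(0, 0) (55, 0) (55, 53) (0, 53)]
2. ⊥bis P3·P0 via (17.39,25.01): [(0, 24.5937) (0, 0) (55, 0) (55, 25.9104)]  |A|=1388.8624
3. ⊥bis P3·P1 via (25.51,29.305): [(30.3597, 25.3205) (0, 24.5937) (0, 0) (55, 0) (55, 5.0762)]  |A|=1132.1817
4. ⊥bis P3·P2 via (32.92,15.91): [(34.3762, 22.0206) (30.3597, 25.3205) (0, 24.5937) (0, 0) (29.1285, 0)]  |A|=794.9836
5. canonical 5-gon: [(34.3762, 22.0206) (30.3597, 25.3205) (0, 24.5937) (0, 0) (29.1285, 0)]
6. shoelace: 794.9836

Area of P3's cell: 794.9836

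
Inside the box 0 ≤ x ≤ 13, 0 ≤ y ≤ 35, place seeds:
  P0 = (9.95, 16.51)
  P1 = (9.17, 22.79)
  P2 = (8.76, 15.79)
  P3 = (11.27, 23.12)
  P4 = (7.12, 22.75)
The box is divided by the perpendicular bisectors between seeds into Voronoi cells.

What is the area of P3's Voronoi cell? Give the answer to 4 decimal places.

Area of P3's cell: 53.4082

1. box [0,13]×[0,35]: [(0, 0) (13, 0) (13, 35) (0, 35)]
2. ⊥bis P3·P0 via (10.61,19.815): [(0, 21.9338) (13, 19.3377) (13, 35) (0, 35)]  |A|=186.7352
3. ⊥bis P3·P1 via (10.22,22.955): [(10.7168, 19.7937) (13, 19.3377) (13, 35) (8.3272, 35)]  |A|=53.4082
4. ⊥bis P3·P2 via (10.015,19.455): [(10.7168, 19.7937) (13, 19.3377) (13, 35) (8.3272, 35)]  |A|=53.4082
5. ⊥bis P3·P4 via (9.195,22.935): [(10.7168, 19.7937) (13, 19.3377) (13, 35) (8.3272, 35)]  |A|=53.4082
6. canonical 4-gon: [(10.7168, 19.7937) (13, 19.3377) (13, 35) (8.3272, 35)]
7. shoelace: 53.4082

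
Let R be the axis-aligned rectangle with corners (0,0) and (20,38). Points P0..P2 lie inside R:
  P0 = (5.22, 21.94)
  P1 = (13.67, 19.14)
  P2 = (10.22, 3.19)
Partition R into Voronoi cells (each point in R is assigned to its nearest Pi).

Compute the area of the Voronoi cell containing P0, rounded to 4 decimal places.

1. box [0,20]×[0,38]: [(0, 0) (20, 0) (20, 38) (0, 38)]
2. ⊥bis P0·P1 via (9.445,20.54): [(0, 0) (2.6388, 0) (15.2306, 38) (0, 38)]  |A|=339.5188
3. ⊥bis P0·P2 via (7.72,12.565): [(0, 10.5063) (6.7135, 12.2966) (15.2306, 38) (0, 38)]  |A|=288.0275
4. canonical 4-gon: [(0, 10.5063) (6.7135, 12.2966) (15.2306, 38) (0, 38)]
5. shoelace: 288.0275

Area of P0's cell: 288.0275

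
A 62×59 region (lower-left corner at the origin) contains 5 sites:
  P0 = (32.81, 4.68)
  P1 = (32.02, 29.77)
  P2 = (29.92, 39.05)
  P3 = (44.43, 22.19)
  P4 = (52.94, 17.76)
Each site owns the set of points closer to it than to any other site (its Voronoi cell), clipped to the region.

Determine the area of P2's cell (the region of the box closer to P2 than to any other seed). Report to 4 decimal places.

Area of P2's cell: 1436.3770

1. box [0,62]×[0,59]: [(0, 0) (62, 0) (62, 59) (0, 59)]
2. ⊥bis P2·P0 via (31.365,21.865): [(0, 19.2277) (62, 24.4409) (62, 59) (0, 59)]  |A|=2304.2728
3. ⊥bis P2·P1 via (30.97,34.41): [(0, 27.4017) (62, 41.4319) (62, 59) (0, 59)]  |A|=1524.1591
4. ⊥bis P2·P3 via (37.175,30.62): [(0, 27.4017) (45.3635, 37.6671) (62, 51.9848) (62, 59) (0, 59)]  |A|=1436.377
5. ⊥bis P2·P4 via (41.43,28.405): [(0, 27.4017) (45.3635, 37.6671) (62, 51.9848) (62, 59) (0, 59)]  |A|=1436.377
6. canonical 5-gon: [(0, 27.4017) (45.3635, 37.6671) (62, 51.9848) (62, 59) (0, 59)]
7. shoelace: 1436.377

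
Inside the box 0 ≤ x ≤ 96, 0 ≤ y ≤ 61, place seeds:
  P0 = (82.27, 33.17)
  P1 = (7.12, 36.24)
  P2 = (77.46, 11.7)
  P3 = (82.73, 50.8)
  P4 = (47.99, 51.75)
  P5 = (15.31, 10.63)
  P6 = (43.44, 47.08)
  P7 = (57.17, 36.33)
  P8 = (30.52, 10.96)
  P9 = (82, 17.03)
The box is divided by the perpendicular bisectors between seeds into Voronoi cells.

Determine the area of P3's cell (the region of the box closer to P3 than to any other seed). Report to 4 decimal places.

Area of P3's cell: 555.3410

1. box [0,96]×[0,61]: [(0, 0) (96, 0) (96, 61) (0, 61)]
2. ⊥bis P3·P0 via (82.5,41.985): [(0, 44.1376) (96, 41.6328) (96, 61) (0, 61)]  |A|=1739.0237
3. ⊥bis P3·P1 via (44.925,43.52): [(45.0323, 42.9626) (96, 41.6328) (96, 61) (41.5589, 61)]  |A|=984.5391
4. ⊥bis P3·P2 via (80.095,31.25): [(45.0323, 42.9626) (96, 41.6328) (96, 61) (41.5589, 61)]  |A|=984.5391
5. ⊥bis P3·P4 via (65.36,51.275): [(65.1184, 42.4385) (96, 41.6328) (96, 61) (65.6259, 61)]  |A|=580.9399
6. ⊥bis P3·P5 via (49.02,30.715): [(65.1184, 42.4385) (96, 41.6328) (96, 61) (65.6259, 61)]  |A|=580.9399
7. ⊥bis P3·P6 via (63.085,48.94): [(65.1184, 42.4385) (96, 41.6328) (96, 61) (65.6259, 61)]  |A|=580.9399
8. ⊥bis P3·P7 via (69.95,43.565): [(65.3704, 51.6545) (70.6697, 42.2937) (96, 41.6328) (96, 61) (65.6259, 61)]  |A|=555.341
9. ⊥bis P3·P8 via (56.625,30.88): [(65.3704, 51.6545) (70.6697, 42.2937) (96, 41.6328) (96, 61) (65.6259, 61)]  |A|=555.341
10. ⊥bis P3·P9 via (82.365,33.915): [(65.3704, 51.6545) (70.6697, 42.2937) (96, 41.6328) (96, 61) (65.6259, 61)]  |A|=555.341
11. canonical 5-gon: [(65.3704, 51.6545) (70.6697, 42.2937) (96, 41.6328) (96, 61) (65.6259, 61)]
12. shoelace: 555.341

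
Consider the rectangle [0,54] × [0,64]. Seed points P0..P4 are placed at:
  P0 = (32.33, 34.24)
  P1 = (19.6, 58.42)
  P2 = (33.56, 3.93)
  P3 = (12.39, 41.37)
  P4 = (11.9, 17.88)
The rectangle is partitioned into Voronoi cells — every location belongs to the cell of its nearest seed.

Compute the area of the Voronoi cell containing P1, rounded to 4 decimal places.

Area of P1's cell: 621.4227

1. box [0,54]×[0,64]: [(0, 0) (54, 0) (54, 64) (0, 64)]
2. ⊥bis P1·P0 via (25.965,46.33): [(0, 32.6603) (54, 61.0895) (54, 64) (0, 64)]  |A|=924.7557
3. ⊥bis P1·P2 via (26.58,31.175): [(0, 32.6603) (54, 61.0895) (54, 64) (0, 64)]  |A|=924.7557
4. ⊥bis P1·P3 via (15.995,49.895): [(0, 56.6589) (25.2792, 45.969) (54, 61.0895) (54, 64) (0, 64)]  |A|=621.4227
5. ⊥bis P1·P4 via (15.75,38.15): [(0, 56.6589) (25.2792, 45.969) (54, 61.0895) (54, 64) (0, 64)]  |A|=621.4227
6. canonical 5-gon: [(0, 56.6589) (25.2792, 45.969) (54, 61.0895) (54, 64) (0, 64)]
7. shoelace: 621.4227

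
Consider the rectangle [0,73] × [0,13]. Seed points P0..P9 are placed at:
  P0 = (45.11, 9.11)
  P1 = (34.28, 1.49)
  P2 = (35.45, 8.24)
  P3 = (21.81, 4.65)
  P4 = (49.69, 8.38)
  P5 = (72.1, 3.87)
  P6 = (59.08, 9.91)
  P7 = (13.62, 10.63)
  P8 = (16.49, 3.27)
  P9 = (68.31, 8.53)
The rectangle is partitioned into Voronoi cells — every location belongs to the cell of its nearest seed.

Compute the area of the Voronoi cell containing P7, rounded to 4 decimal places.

1. box [0,73]×[0,13]: [(0, 0) (73, 0) (73, 13) (0, 13)]
2. ⊥bis P7·P0 via (29.365,9.87): [(0, 0) (28.8886, 0) (29.5161, 13) (0, 13)]  |A|=379.6303
3. ⊥bis P7·P1 via (23.95,6.06): [(0, 0) (21.2691, 0) (27.0203, 13) (0, 13)]  |A|=313.8805
4. ⊥bis P7·P2 via (24.535,9.435): [(0, 0) (21.2691, 0) (24.2364, 6.7073) (24.9253, 13) (0, 13)]  |A|=307.2891
5. ⊥bis P7·P3 via (17.715,7.64): [(0, 0) (12.1366, 0) (21.6287, 13) (0, 13)]  |A|=219.474
6. ⊥bis P7·P4 via (31.655,9.505): [(0, 0) (12.1366, 0) (21.6287, 13) (0, 13)]  |A|=219.474
7. ⊥bis P7·P5 via (42.86,7.25): [(0, 0) (12.1366, 0) (21.6287, 13) (0, 13)]  |A|=219.474
8. ⊥bis P7·P6 via (36.35,10.27): [(0, 0) (12.1366, 0) (21.6287, 13) (0, 13)]  |A|=219.474
9. ⊥bis P7·P8 via (15.055,6.95): [(0, 1.0794) (18.0695, 8.1255) (21.6287, 13) (0, 13)]  |A|=160.4144
10. ⊥bis P7·P9 via (40.965,9.58): [(0, 1.0794) (18.0695, 8.1255) (21.6287, 13) (0, 13)]  |A|=160.4144
11. canonical 4-gon: [(0, 1.0794) (18.0695, 8.1255) (21.6287, 13) (0, 13)]
12. shoelace: 160.4144

Area of P7's cell: 160.4144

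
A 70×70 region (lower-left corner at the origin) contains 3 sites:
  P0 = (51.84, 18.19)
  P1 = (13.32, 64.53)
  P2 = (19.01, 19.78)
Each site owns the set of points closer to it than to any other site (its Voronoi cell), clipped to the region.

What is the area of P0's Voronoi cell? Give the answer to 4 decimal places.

1. box [0,70]×[0,70]: [(0, 0) (70, 0) (70, 70) (0, 70)]
2. ⊥bis P0·P1 via (32.58,41.36): [(0, 14.278) (0, 0) (70, 0) (70, 70) (67.0342, 70)]  |A|=3032.3576
3. ⊥bis P0·P2 via (35.425,18.985): [(36.6734, 44.7627) (34.5055, 0) (70, 0) (70, 70) (67.0342, 70)]  |A|=1998.2668
4. canonical 5-gon: [(36.6734, 44.7627) (34.5055, 0) (70, 0) (70, 70) (67.0342, 70)]
5. shoelace: 1998.2668

Area of P0's cell: 1998.2668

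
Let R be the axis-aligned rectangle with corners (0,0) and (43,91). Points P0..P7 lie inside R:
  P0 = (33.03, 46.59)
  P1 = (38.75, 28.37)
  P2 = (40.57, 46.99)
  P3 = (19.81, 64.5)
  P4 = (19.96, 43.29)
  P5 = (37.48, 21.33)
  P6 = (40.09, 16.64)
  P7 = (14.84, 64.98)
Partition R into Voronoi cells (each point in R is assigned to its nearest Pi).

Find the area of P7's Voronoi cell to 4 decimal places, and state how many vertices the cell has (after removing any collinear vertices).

Area of P7's cell: 702.1430 (4 vertices)

1. box [0,43]×[0,91]: [(0, 0) (43, 0) (43, 91) (0, 91)]
2. ⊥bis P7·P0 via (23.935,55.785): [(0, 32.1103) (43, 74.6427) (43, 91) (0, 91)]  |A|=1617.8113
3. ⊥bis P7·P1 via (26.795,46.675): [(0, 32.1103) (43, 74.6427) (43, 91) (0, 91)]  |A|=1617.8113
4. ⊥bis P7·P2 via (27.705,55.985): [(0, 32.1103) (35.7052, 67.4272) (43, 77.8605) (43, 91) (0, 91)]  |A|=1606.0745
5. ⊥bis P7·P3 via (17.325,64.74): [(0, 32.1103) (15.6706, 47.6105) (19.8612, 91) (0, 91)]  |A|=892.3028
6. ⊥bis P7·P4 via (17.4,54.135): [(0, 50.0277) (16.2751, 53.8695) (19.8612, 91) (0, 91)]  |A|=702.143
7. ⊥bis P7·P5 via (26.16,43.155): [(0, 50.0277) (16.2751, 53.8695) (19.8612, 91) (0, 91)]  |A|=702.143
8. ⊥bis P7·P6 via (27.465,40.81): [(0, 50.0277) (16.2751, 53.8695) (19.8612, 91) (0, 91)]  |A|=702.143
9. canonical 4-gon: [(0, 50.0277) (16.2751, 53.8695) (19.8612, 91) (0, 91)]
10. shoelace: 702.143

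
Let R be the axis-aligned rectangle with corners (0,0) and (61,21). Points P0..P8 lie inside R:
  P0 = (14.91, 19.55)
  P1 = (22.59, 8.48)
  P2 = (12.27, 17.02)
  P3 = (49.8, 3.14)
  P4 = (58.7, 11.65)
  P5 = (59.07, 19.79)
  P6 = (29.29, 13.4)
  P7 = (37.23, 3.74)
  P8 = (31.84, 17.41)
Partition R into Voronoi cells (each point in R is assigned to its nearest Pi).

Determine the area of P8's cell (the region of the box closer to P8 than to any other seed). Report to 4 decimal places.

1. box [0,61]×[0,21]: [(0, 0) (61, 0) (61, 21) (0, 21)]
2. ⊥bis P8·P0 via (23.375,18.48): [(21.0391, 0) (61, 0) (61, 21) (23.6935, 21)]  |A|=811.3076
3. ⊥bis P8·P1 via (27.215,12.945): [(23.2009, 17.1029) (39.7122, 0) (61, 0) (61, 21) (23.6935, 21)]  |A|=651.6254
4. ⊥bis P8·P2 via (22.055,17.215): [(23.2009, 17.1029) (39.7122, 0) (61, 0) (61, 21) (23.6935, 21)]  |A|=651.6254
5. ⊥bis P8·P3 via (40.82,10.275): [(23.2009, 17.1029) (35.8416, 4.0093) (49.3415, 21) (23.6935, 21)]  |A|=245.7446
6. ⊥bis P8·P4 via (45.27,14.53): [(23.2009, 17.1029) (35.8416, 4.0093) (45.6653, 16.3732) (46.6575, 21) (23.6935, 21)]  |A|=239.5353
7. ⊥bis P8·P5 via (45.455,18.6): [(23.2009, 17.1029) (35.8416, 4.0093) (45.6512, 16.3555) (45.2452, 21) (23.6935, 21)]  |A|=236.232
8. ⊥bis P8·P6 via (30.565,15.405): [(23.5502, 19.8658) (40.0856, 9.3507) (45.6512, 16.3555) (45.2452, 21) (23.6935, 21)]  |A|=150.0082
9. ⊥bis P8·P7 via (34.535,10.575): [(23.5502, 19.8658) (36.7728, 11.4574) (44.0344, 14.3205) (45.6512, 16.3555) (45.2452, 21) (23.6935, 21)]  |A|=137.617
10. canonical 6-gon: [(23.5502, 19.8658) (36.7728, 11.4574) (44.0344, 14.3205) (45.6512, 16.3555) (45.2452, 21) (23.6935, 21)]
11. shoelace: 137.617

Area of P8's cell: 137.6170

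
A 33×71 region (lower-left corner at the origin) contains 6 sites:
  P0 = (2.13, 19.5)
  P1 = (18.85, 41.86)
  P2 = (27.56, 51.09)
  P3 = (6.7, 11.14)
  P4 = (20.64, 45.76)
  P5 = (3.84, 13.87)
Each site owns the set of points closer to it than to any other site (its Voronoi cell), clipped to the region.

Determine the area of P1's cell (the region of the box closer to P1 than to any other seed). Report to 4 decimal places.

Area of P1's cell: 599.7597

1. box [0,33]×[0,71]: [(0, 0) (33, 0) (33, 71) (0, 71)]
2. ⊥bis P1·P0 via (10.49,30.68): [(0, 38.524) (33, 13.8478) (33, 71) (0, 71)]  |A|=1478.864
3. ⊥bis P1·P2 via (23.205,46.475): [(0, 68.3727) (0, 38.524) (33, 13.8478) (33, 37.2318)]  |A|=878.3384
4. ⊥bis P1·P3 via (12.775,26.5): [(0, 68.3727) (0, 38.524) (19.7908, 23.7252) (33, 18.5009) (33, 37.2318)]  |A|=847.6071
5. ⊥bis P1·P4 via (19.745,43.81): [(31.9798, 38.1945) (0, 52.8724) (0, 38.524) (19.7908, 23.7252) (33, 18.5009) (33, 37.2318)]  |A|=599.7597
6. ⊥bis P1·P5 via (11.345,27.865): [(31.9798, 38.1945) (0, 52.8724) (0, 38.524) (19.7908, 23.7252) (33, 18.5009) (33, 37.2318)]  |A|=599.7597
7. canonical 6-gon: [(31.9798, 38.1945) (0, 52.8724) (0, 38.524) (19.7908, 23.7252) (33, 18.5009) (33, 37.2318)]
8. shoelace: 599.7597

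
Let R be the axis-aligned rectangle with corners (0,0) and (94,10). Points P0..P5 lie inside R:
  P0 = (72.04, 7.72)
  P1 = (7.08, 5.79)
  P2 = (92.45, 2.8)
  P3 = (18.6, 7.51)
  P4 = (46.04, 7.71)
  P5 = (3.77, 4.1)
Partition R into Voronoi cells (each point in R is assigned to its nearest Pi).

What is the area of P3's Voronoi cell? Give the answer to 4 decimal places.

1. box [0,94]×[0,10]: [(0, 0) (94, 0) (94, 10) (0, 10)]
2. ⊥bis P3·P0 via (45.32,7.615): [(0, 0) (45.3499, 0) (45.3106, 10) (0, 10)]  |A|=453.3028
3. ⊥bis P3·P1 via (12.84,6.65): [(13.8329, 0) (45.3499, 0) (45.3106, 10) (12.3398, 10)]  |A|=322.4392
4. ⊥bis P3·P2 via (55.525,5.155): [(13.8329, 0) (45.3499, 0) (45.3106, 10) (12.3398, 10)]  |A|=322.4392
5. ⊥bis P3·P4 via (32.32,7.61): [(13.8329, 0) (32.3755, 0) (32.3026, 10) (12.3398, 10)]  |A|=192.5267
6. ⊥bis P3·P5 via (11.185,5.805): [(13.8329, 0) (32.3755, 0) (32.3026, 10) (12.3398, 10)]  |A|=192.5267
7. canonical 4-gon: [(13.8329, 0) (32.3755, 0) (32.3026, 10) (12.3398, 10)]
8. shoelace: 192.5267

Area of P3's cell: 192.5267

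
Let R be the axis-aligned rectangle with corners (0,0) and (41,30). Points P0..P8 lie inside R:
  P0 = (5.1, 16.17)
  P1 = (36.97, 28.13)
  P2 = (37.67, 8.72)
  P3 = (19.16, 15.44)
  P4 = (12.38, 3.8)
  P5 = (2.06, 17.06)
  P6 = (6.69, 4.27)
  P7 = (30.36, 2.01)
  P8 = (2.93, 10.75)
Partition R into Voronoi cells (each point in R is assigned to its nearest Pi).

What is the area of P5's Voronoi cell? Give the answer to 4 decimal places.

1. box [0,41]×[0,30]: [(0, 0) (41, 0) (41, 30) (0, 30)]
2. ⊥bis P5·P0 via (3.58,16.615): [(0, 4.3867) (7.4986, 30) (0, 30)]  |A|=96.0324
3. ⊥bis P5·P1 via (19.515,22.595): [(0, 4.3867) (7.4986, 30) (0, 30)]  |A|=96.0324
4. ⊥bis P5·P2 via (19.865,12.89): [(0, 4.3867) (7.4986, 30) (0, 30)]  |A|=96.0324
5. ⊥bis P5·P3 via (10.61,16.25): [(0, 4.3867) (7.4986, 30) (0, 30)]  |A|=96.0324
6. ⊥bis P5·P4 via (7.22,10.43): [(0, 4.8108) (0.1608, 4.936) (7.4986, 30) (0, 30)]  |A|=95.9983
7. ⊥bis P5·P6 via (4.375,10.665): [(0, 9.0812) (1.5373, 9.6378) (7.4986, 30) (0, 30)]  |A|=92.4239
8. ⊥bis P5·P7 via (16.21,9.535): [(0, 9.0812) (1.5373, 9.6378) (7.4986, 30) (0, 30)]  |A|=92.4239
9. ⊥bis P5·P8 via (2.495,13.905): [(0, 13.561) (2.7989, 13.9469) (7.4986, 30) (0, 30)]  |A|=83.1936
10. canonical 4-gon: [(0, 13.561) (2.7989, 13.9469) (7.4986, 30) (0, 30)]
11. shoelace: 83.1936

Area of P5's cell: 83.1936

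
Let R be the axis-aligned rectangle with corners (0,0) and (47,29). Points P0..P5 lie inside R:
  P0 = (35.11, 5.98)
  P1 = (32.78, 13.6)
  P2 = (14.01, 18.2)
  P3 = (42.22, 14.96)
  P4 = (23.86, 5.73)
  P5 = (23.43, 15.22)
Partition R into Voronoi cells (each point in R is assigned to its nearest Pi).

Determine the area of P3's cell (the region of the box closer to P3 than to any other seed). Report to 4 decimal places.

Area of P3's cell: 217.9306

1. box [0,47]×[0,29]: [(0, 0) (47, 0) (47, 29) (0, 29)]
2. ⊥bis P3·P0 via (38.665,10.47): [(47, 3.8707) (47, 29) (15.2614, 29)]  |A|=398.7843
3. ⊥bis P3·P1 via (37.5,14.28): [(37.9696, 11.0206) (47, 3.8707) (47, 29) (35.3793, 29)]  |A|=217.9306
4. ⊥bis P3·P2 via (28.115,16.58): [(37.9696, 11.0206) (47, 3.8707) (47, 29) (35.3793, 29)]  |A|=217.9306
5. ⊥bis P3·P4 via (33.04,10.345): [(37.9696, 11.0206) (47, 3.8707) (47, 29) (35.3793, 29)]  |A|=217.9306
6. ⊥bis P3·P5 via (32.825,15.09): [(37.9696, 11.0206) (47, 3.8707) (47, 29) (35.3793, 29)]  |A|=217.9306
7. canonical 4-gon: [(37.9696, 11.0206) (47, 3.8707) (47, 29) (35.3793, 29)]
8. shoelace: 217.9306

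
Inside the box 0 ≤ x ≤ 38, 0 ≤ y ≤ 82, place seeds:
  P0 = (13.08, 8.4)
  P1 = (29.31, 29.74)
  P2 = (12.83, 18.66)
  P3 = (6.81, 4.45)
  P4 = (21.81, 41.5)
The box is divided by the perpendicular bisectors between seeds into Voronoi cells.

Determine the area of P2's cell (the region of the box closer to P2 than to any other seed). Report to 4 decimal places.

Area of P2's cell: 426.5816

1. box [0,38]×[0,82]: [(0, 0) (38, 0) (38, 82) (0, 82)]
2. ⊥bis P2·P0 via (12.955,13.53): [(0, 13.2143) (38, 14.1403) (38, 82) (0, 82)]  |A|=2596.2628
3. ⊥bis P2·P1 via (21.07,24.2): [(0, 55.5388) (0, 13.2143) (27.9973, 13.8965)]  |A|=592.4857
4. ⊥bis P2·P3 via (9.82,11.555): [(0, 55.5388) (0, 15.7152) (5.5821, 13.3503) (27.9973, 13.8965)]  |A|=585.5057
5. ⊥bis P2·P4 via (17.32,30.08): [(17.0436, 30.1887) (0, 36.8897) (0, 15.7152) (5.5821, 13.3503) (27.9973, 13.8965)]  |A|=426.5816
6. canonical 5-gon: [(17.0436, 30.1887) (0, 36.8897) (0, 15.7152) (5.5821, 13.3503) (27.9973, 13.8965)]
7. shoelace: 426.5816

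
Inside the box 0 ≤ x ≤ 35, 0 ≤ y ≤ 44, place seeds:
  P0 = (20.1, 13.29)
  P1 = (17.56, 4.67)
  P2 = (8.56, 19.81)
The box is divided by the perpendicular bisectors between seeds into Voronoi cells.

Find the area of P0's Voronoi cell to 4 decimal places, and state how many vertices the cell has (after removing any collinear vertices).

Area of P0's cell: 555.9834 (4 vertices)

1. box [0,35]×[0,44]: [(0, 0) (35, 0) (35, 44) (0, 44)]
2. ⊥bis P0·P1 via (18.83,8.98): [(0, 14.5285) (35, 4.2153) (35, 44) (0, 44)]  |A|=1211.9834
3. ⊥bis P0·P2 via (14.33,16.55): [(11.3057, 11.1971) (35, 4.2153) (35, 44) (29.839, 44)]  |A|=555.9834
4. canonical 4-gon: [(11.3057, 11.1971) (35, 4.2153) (35, 44) (29.839, 44)]
5. shoelace: 555.9834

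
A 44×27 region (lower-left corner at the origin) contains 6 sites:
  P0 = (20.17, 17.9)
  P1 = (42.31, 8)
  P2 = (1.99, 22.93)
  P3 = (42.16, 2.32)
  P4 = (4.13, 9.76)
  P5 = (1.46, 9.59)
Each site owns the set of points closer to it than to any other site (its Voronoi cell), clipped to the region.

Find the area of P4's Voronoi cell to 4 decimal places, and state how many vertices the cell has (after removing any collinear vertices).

Area of P4's cell: 202.8158 (4 vertices)

1. box [0,44]×[0,27]: [(0, 0) (44, 0) (44, 27) (0, 27)]
2. ⊥bis P4·P0 via (12.15,13.83): [(0, 0) (19.1685, 0) (5.4665, 27) (0, 27)]  |A|=332.5717
3. ⊥bis P4·P1 via (23.22,8.88): [(0, 0) (19.1685, 0) (5.4665, 27) (0, 27)]  |A|=332.5717
4. ⊥bis P4·P2 via (3.06,16.345): [(0, 15.8478) (0, 0) (19.1685, 0) (10.2784, 17.5179)]  |A|=249.3412
5. ⊥bis P4·P3 via (23.145,6.04): [(0, 15.8478) (0, 0) (19.1685, 0) (10.2784, 17.5179)]  |A|=249.3412
6. ⊥bis P4·P5 via (2.795,9.675): [(2.3774, 16.2341) (3.411, 0) (19.1685, 0) (10.2784, 17.5179)]  |A|=202.8158
7. canonical 4-gon: [(2.3774, 16.2341) (3.411, 0) (19.1685, 0) (10.2784, 17.5179)]
8. shoelace: 202.8158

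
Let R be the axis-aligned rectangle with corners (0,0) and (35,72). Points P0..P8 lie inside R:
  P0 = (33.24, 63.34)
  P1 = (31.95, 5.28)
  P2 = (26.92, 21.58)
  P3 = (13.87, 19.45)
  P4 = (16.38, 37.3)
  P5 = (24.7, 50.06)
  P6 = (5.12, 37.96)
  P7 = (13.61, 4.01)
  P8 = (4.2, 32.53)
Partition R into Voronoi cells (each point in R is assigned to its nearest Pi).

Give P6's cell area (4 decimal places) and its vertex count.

1. box [0,35]×[0,72]: [(0, 0) (35, 0) (35, 72) (0, 72)]
2. ⊥bis P6·P0 via (19.18,50.65): [(0, 71.9007) (0, 0) (35, 0) (35, 33.1221)]  |A|=1837.898
3. ⊥bis P6·P1 via (18.535,21.62): [(33.9551, 34.2798) (0, 71.9007) (0, 6.4029)]  |A|=1111.9914
4. ⊥bis P6·P2 via (16.02,29.77): [(26.017, 43.0749) (0, 71.9007) (0, 8.4491)]  |A|=825.4088
5. ⊥bis P6·P3 via (9.495,28.705): [(18.3732, 32.9019) (26.017, 43.0749) (0, 71.9007) (0, 24.2165)]  |A|=680.5595
6. ⊥bis P6·P4 via (10.75,37.63): [(10.2477, 29.0608) (11.9807, 58.6265) (0, 71.9007) (0, 24.2165)]  |A|=432.9376
7. ⊥bis P6·P5 via (14.91,44.01): [(10.2477, 29.0608) (11.452, 49.6057) (0, 68.1371) (0, 24.2165)]  |A|=353.8405
8. ⊥bis P6·P7 via (9.365,20.985): [(10.2477, 29.0608) (11.452, 49.6057) (0, 68.1371) (0, 24.2165)]  |A|=353.8405
9. ⊥bis P6·P8 via (4.66,35.245): [(10.5517, 34.2468) (11.452, 49.6057) (0, 68.1371) (0, 36.0345)]  |A|=265.6548
10. canonical 4-gon: [(10.5517, 34.2468) (11.452, 49.6057) (0, 68.1371) (0, 36.0345)]
11. shoelace: 265.6548

Area of P6's cell: 265.6548 (4 vertices)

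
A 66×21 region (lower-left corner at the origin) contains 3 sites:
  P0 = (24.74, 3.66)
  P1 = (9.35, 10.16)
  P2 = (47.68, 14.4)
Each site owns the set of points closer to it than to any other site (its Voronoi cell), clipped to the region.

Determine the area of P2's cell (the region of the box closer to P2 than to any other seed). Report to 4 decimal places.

Area of P2's cell: 640.0427

1. box [0,66]×[0,21]: [(0, 0) (66, 0) (66, 21) (0, 21)]
2. ⊥bis P2·P0 via (36.21,9.03): [(40.4376, 0) (66, 0) (66, 21) (30.6059, 21)]  |A|=640.0427
3. ⊥bis P2·P1 via (28.515,12.28): [(40.4376, 0) (66, 0) (66, 21) (30.6059, 21)]  |A|=640.0427
4. canonical 4-gon: [(40.4376, 0) (66, 0) (66, 21) (30.6059, 21)]
5. shoelace: 640.0427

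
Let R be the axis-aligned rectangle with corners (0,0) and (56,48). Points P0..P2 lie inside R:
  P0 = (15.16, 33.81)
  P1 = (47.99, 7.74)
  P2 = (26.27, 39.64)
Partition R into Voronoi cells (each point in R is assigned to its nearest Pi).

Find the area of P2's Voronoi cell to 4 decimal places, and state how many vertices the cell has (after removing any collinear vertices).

1. box [0,56]×[0,48]: [(0, 0) (56, 0) (56, 48) (0, 48)]
2. ⊥bis P2·P0 via (20.715,36.725): [(39.9865, 0) (56, 0) (56, 48) (14.7984, 48)]  |A|=1373.1612
3. ⊥bis P2·P1 via (37.13,23.69): [(30.0756, 18.8868) (56, 36.5382) (56, 48) (14.7984, 48)]  |A|=748.3248
4. canonical 4-gon: [(30.0756, 18.8868) (56, 36.5382) (56, 48) (14.7984, 48)]
5. shoelace: 748.3248

Area of P2's cell: 748.3248 (4 vertices)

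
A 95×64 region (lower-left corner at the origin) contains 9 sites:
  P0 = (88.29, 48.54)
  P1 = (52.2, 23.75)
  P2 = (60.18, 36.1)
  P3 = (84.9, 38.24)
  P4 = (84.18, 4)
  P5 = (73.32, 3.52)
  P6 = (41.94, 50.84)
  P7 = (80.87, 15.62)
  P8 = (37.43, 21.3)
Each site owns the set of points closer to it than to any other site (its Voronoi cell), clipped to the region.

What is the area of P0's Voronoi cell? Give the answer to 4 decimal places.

1. box [0,95]×[0,64]: [(0, 0) (95, 0) (95, 64) (0, 64)]
2. ⊥bis P0·P1 via (70.245,36.145): [(95, 0.106) (95, 64) (51.1116, 64)]  |A|=1402.1046
3. ⊥bis P0·P2 via (74.235,42.32): [(89.1436, 8.6319) (95, 0.106) (95, 64) (64.6406, 64)]  |A|=1027.5672
4. ⊥bis P0·P3 via (86.595,43.39): [(71.5735, 48.334) (95, 40.6237) (95, 64) (64.6406, 64)]  |A|=511.6181
5. ⊥bis P0·P4 via (86.235,26.27): [(71.5735, 48.334) (95, 40.6237) (95, 64) (64.6406, 64)]  |A|=511.6181
6. ⊥bis P0·P5 via (80.805,26.03): [(71.5735, 48.334) (95, 40.6237) (95, 64) (64.6406, 64)]  |A|=511.6181
7. ⊥bis P0·P6 via (65.115,49.69): [(65.7057, 61.5933) (71.5735, 48.334) (95, 40.6237) (95, 64) (65.8251, 64)]  |A|=510.1926
8. ⊥bis P0·P7 via (84.58,32.08): [(65.7057, 61.5933) (71.5735, 48.334) (95, 40.6237) (95, 64) (65.8251, 64)]  |A|=510.1926
9. ⊥bis P0·P8 via (62.86,34.92): [(65.7057, 61.5933) (71.5735, 48.334) (95, 40.6237) (95, 64) (65.8251, 64)]  |A|=510.1926
10. canonical 5-gon: [(65.7057, 61.5933) (71.5735, 48.334) (95, 40.6237) (95, 64) (65.8251, 64)]
11. shoelace: 510.1926

Area of P0's cell: 510.1926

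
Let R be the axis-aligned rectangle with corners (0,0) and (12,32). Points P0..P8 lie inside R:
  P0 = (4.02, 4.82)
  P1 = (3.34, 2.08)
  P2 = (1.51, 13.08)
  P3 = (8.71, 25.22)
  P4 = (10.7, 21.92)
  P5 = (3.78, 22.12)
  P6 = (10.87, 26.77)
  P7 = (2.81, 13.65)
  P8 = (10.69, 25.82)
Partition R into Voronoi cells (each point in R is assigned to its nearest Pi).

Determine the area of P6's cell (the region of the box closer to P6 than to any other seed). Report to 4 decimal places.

1. box [0,12]×[0,32]: [(0, 0) (12, 0) (12, 32) (0, 32)]
2. ⊥bis P6·P0 via (7.445,15.795): [(0, 18.1184) (12, 14.3735) (12, 32) (0, 32)]  |A|=189.0487
3. ⊥bis P6·P1 via (7.105,14.425): [(0, 18.1184) (12, 14.3735) (12, 32) (0, 32)]  |A|=189.0487
4. ⊥bis P6·P2 via (6.19,19.925): [(0, 24.1572) (12, 15.9526) (12, 32) (0, 32)]  |A|=143.3411
5. ⊥bis P6·P3 via (9.79,25.995): [(12, 22.9153) (12, 32) (5.4809, 32)]  |A|=29.6124
6. ⊥bis P6·P4 via (10.785,24.345): [(10.9789, 24.3382) (12, 24.3024) (12, 32) (5.4809, 32)]  |A|=28.9042
7. ⊥bis P6·P5 via (7.325,24.445): [(10.9789, 24.3382) (12, 24.3024) (12, 32) (5.4809, 32)]  |A|=28.9042
8. ⊥bis P6·P7 via (6.84,20.21): [(10.9789, 24.3382) (12, 24.3024) (12, 32) (5.4809, 32)]  |A|=28.9042
9. ⊥bis P6·P8 via (10.78,26.295): [(9.3851, 26.5593) (12, 26.0638) (12, 32) (5.4809, 32)]  |A|=25.4957
10. canonical 4-gon: [(9.3851, 26.5593) (12, 26.0638) (12, 32) (5.4809, 32)]
11. shoelace: 25.4957

Area of P6's cell: 25.4957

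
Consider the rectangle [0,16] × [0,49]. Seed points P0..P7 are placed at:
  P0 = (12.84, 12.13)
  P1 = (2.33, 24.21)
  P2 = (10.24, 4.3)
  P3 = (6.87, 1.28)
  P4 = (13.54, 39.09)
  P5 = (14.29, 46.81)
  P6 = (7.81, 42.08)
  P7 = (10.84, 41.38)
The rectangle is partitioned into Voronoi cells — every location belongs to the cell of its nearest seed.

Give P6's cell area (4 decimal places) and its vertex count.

1. box [0,16]×[0,49]: [(0, 0) (16, 0) (16, 49) (0, 49)]
2. ⊥bis P6·P0 via (10.325,27.105): [(0, 25.371) (16, 28.0581) (16, 49) (0, 49)]  |A|=356.5676
3. ⊥bis P6·P1 via (5.07,33.145): [(0, 34.6998) (16, 29.7932) (16, 49) (0, 49)]  |A|=268.0562
4. ⊥bis P6·P2 via (9.025,23.19): [(0, 34.6998) (16, 29.7932) (16, 49) (0, 49)]  |A|=268.0562
5. ⊥bis P6·P3 via (7.34,21.68): [(0, 34.6998) (16, 29.7932) (16, 49) (0, 49)]  |A|=268.0562
6. ⊥bis P6·P4 via (10.675,40.585): [(0, 34.6998) (6.5551, 32.6896) (15.0661, 49) (0, 49)]  |A|=169.7363
7. ⊥bis P6·P5 via (11.05,44.445): [(0, 34.6998) (6.5551, 32.6896) (12.0059, 43.1355) (7.7251, 49) (0, 49)]  |A|=148.2108
8. ⊥bis P6·P7 via (9.325,41.73): [(0, 34.6998) (6.5551, 32.6896) (7.7778, 35.0328) (10.2161, 45.5874) (7.7251, 49) (0, 49)]  |A|=135.7766
9. canonical 6-gon: [(0, 34.6998) (6.5551, 32.6896) (7.7778, 35.0328) (10.2161, 45.5874) (7.7251, 49) (0, 49)]
10. shoelace: 135.7766

Area of P6's cell: 135.7766 (6 vertices)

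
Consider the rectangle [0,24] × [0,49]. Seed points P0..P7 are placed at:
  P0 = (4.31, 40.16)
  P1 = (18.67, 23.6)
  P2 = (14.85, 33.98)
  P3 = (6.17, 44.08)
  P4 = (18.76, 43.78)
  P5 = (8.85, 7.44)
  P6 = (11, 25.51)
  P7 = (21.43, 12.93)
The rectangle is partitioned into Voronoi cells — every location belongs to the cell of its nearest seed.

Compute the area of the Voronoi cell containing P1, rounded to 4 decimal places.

Area of P1's cell: 112.9857

1. box [0,24]×[0,49]: [(0, 0) (24, 0) (24, 49) (0, 49)]
2. ⊥bis P1·P0 via (11.49,31.88): [(0, 21.9164) (0, 0) (24, 0) (24, 42.728)]  |A|=775.7339
3. ⊥bis P1·P2 via (16.76,28.79): [(1.4137, 23.1423) (0, 21.9164) (0, 0) (24, 0) (24, 31.4544)]  |A|=648.4192
4. ⊥bis P1·P3 via (12.42,33.84): [(1.4137, 23.1423) (0, 21.9164) (0, 0) (24, 0) (24, 31.4544)]  |A|=648.4192
5. ⊥bis P1·P4 via (18.715,33.69): [(1.4137, 23.1423) (0, 21.9164) (0, 0) (24, 0) (24, 31.4544)]  |A|=648.4192
6. ⊥bis P1·P5 via (13.76,15.52): [(1.4137, 23.1423) (1.3325, 23.0719) (24, 9.2974) (24, 31.4544)]  |A|=251.5803
7. ⊥bis P1·P6 via (14.835,24.555): [(15.8018, 28.4374) (12.7395, 16.1401) (24, 9.2974) (24, 31.4544)]  |A|=170.5375
8. ⊥bis P1·P7 via (20.05,18.265): [(15.8018, 28.4374) (12.8018, 16.3901) (24, 19.2867) (24, 31.4544)]  |A|=112.9857
9. canonical 4-gon: [(15.8018, 28.4374) (12.8018, 16.3901) (24, 19.2867) (24, 31.4544)]
10. shoelace: 112.9857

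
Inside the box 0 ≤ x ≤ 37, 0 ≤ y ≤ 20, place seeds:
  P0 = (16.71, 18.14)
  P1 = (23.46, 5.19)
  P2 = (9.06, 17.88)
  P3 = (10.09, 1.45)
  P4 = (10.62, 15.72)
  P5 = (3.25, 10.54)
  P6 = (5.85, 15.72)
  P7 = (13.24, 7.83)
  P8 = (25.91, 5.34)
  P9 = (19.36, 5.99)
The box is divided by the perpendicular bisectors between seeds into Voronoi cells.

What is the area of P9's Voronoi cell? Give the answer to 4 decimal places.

1. box [0,37]×[0,20]: [(0, 0) (37, 0) (37, 20) (0, 20)]
2. ⊥bis P9·P0 via (18.035,12.065): [(0, 8.1314) (0, 0) (37, 0) (37, 16.2014)]  |A|=450.1575
3. ⊥bis P9·P1 via (21.41,5.59): [(22.8796, 13.1216) (0, 8.1314) (0, 0) (20.3193, 0)]  |A|=226.333
4. ⊥bis P9·P2 via (14.21,11.935): [(22.8796, 13.1216) (13.1235, 10.9938) (0.4326, 0) (20.3193, 0)]  |A|=170.5987
5. ⊥bis P9·P3 via (14.725,3.72): [(22.8796, 13.1216) (13.1235, 10.9938) (11.7467, 9.8011) (16.5469, 0) (20.3193, 0)]  |A|=91.6296
6. ⊥bis P9·P4 via (14.99,10.855): [(22.8796, 13.1216) (15.7926, 11.5759) (12.3792, 8.5098) (16.5469, 0) (20.3193, 0)]  |A|=87.2653
7. ⊥bis P9·P5 via (11.305,8.265): [(22.8796, 13.1216) (15.7926, 11.5759) (12.3792, 8.5098) (16.5469, 0) (20.3193, 0)]  |A|=87.2653
8. ⊥bis P9·P6 via (12.605,10.855): [(22.8796, 13.1216) (15.7926, 11.5759) (12.3792, 8.5098) (16.5469, 0) (20.3193, 0)]  |A|=87.2653
9. ⊥bis P9·P7 via (16.3,6.91): [(22.8796, 13.1216) (17.8369, 12.0218) (15.1066, 2.9408) (16.5469, 0) (20.3193, 0)]  |A|=64.9057
10. ⊥bis P9·P8 via (22.635,5.665): [(22.8796, 13.1216) (17.8369, 12.0218) (15.1066, 2.9408) (16.5469, 0) (20.3193, 0)]  |A|=64.9057
11. canonical 5-gon: [(22.8796, 13.1216) (17.8369, 12.0218) (15.1066, 2.9408) (16.5469, 0) (20.3193, 0)]
12. shoelace: 64.9057

Area of P9's cell: 64.9057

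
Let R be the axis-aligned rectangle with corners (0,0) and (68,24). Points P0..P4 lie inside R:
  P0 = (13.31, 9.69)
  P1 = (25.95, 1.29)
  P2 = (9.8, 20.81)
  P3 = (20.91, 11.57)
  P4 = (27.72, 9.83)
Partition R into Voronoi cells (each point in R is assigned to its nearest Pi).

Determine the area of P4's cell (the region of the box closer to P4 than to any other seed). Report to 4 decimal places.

1. box [0,68]×[0,24]: [(0, 0) (68, 0) (68, 24) (0, 24)]
2. ⊥bis P4·P0 via (20.515,9.76): [(20.6098, 0) (68, 0) (68, 24) (20.3767, 24)]  |A|=1140.1623
3. ⊥bis P4·P1 via (26.835,5.56): [(20.5431, 6.8641) (53.6612, 0) (68, 0) (68, 24) (20.3767, 24)]  |A|=1026.7291
4. ⊥bis P4·P2 via (18.76,15.32): [(20.4344, 18.0528) (20.5431, 6.8641) (53.6612, 0) (68, 0) (68, 24) (24.0784, 24)]  |A|=1015.7214
5. ⊥bis P4·P3 via (24.315,10.7): [(23.1945, 6.3145) (53.6612, 0) (68, 0) (68, 24) (27.7132, 24)]  |A|=939.1827
6. canonical 5-gon: [(23.1945, 6.3145) (53.6612, 0) (68, 0) (68, 24) (27.7132, 24)]
7. shoelace: 939.1827

Area of P4's cell: 939.1827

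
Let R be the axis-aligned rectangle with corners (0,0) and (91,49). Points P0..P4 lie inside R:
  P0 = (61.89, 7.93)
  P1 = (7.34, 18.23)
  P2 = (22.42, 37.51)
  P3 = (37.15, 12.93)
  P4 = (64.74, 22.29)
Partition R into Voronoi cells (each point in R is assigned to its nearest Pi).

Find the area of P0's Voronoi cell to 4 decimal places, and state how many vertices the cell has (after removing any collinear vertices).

Area of P0's cell: 575.2354 (4 vertices)

1. box [0,91]×[0,49]: [(0, 0) (91, 0) (91, 49) (0, 49)]
2. ⊥bis P0·P1 via (34.615,13.08): [(32.1453, 0) (91, 0) (91, 49) (41.3973, 49)]  |A|=2657.2064
3. ⊥bis P0·P2 via (42.155,22.72): [(34.5087, 12.5172) (32.1453, 0) (91, 0) (91, 49) (61.85, 49)]  |A|=2284.121
4. ⊥bis P0·P3 via (49.52,10.43): [(55.6405, 40.7144) (47.4121, 0) (91, 0) (91, 49) (61.85, 49)]  |A|=1874.3975
5. ⊥bis P0·P4 via (63.315,15.11): [(50.9614, 17.5618) (47.4121, 0) (91, 0) (91, 9.6154)]  |A|=575.2354
6. canonical 4-gon: [(50.9614, 17.5618) (47.4121, 0) (91, 0) (91, 9.6154)]
7. shoelace: 575.2354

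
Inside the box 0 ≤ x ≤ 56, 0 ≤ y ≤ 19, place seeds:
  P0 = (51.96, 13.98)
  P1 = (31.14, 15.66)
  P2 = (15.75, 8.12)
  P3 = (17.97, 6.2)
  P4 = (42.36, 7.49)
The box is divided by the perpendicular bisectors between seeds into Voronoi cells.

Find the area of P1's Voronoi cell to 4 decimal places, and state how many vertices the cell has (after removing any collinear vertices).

1. box [0,56]×[0,19]: [(0, 0) (56, 0) (56, 19) (0, 19)]
2. ⊥bis P1·P0 via (41.55,14.82): [(0, 0) (40.3541, 0) (41.8873, 19) (0, 19)]  |A|=781.2937
3. ⊥bis P1·P2 via (23.445,11.89): [(29.2703, 0) (40.3541, 0) (41.8873, 19) (19.9616, 19)]  |A|=313.591
4. ⊥bis P1·P3 via (24.555,10.93): [(22.543, 13.731) (32.406, 0) (40.3541, 0) (41.8873, 19) (19.9616, 19)]  |A|=292.0625
5. ⊥bis P1·P4 via (36.75,11.575): [(22.543, 13.731) (30.3777, 2.8238) (41.8537, 18.584) (41.8873, 19) (19.9616, 19)]  |A|=186.0218
6. canonical 5-gon: [(22.543, 13.731) (30.3777, 2.8238) (41.8537, 18.584) (41.8873, 19) (19.9616, 19)]
7. shoelace: 186.0218

Area of P1's cell: 186.0218 (5 vertices)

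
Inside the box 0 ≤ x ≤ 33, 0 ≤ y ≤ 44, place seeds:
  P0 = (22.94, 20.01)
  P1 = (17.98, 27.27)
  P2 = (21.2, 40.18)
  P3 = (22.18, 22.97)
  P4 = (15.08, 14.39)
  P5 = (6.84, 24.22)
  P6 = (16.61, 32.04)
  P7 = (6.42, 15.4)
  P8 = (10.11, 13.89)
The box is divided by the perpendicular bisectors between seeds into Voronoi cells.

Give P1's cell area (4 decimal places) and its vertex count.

1. box [0,33]×[0,44]: [(0, 0) (33, 0) (33, 44) (0, 44)]
2. ⊥bis P1·P0 via (20.46,23.64): [(0, 9.6618) (33, 32.2073) (33, 44) (0, 44)]  |A|=761.16
3. ⊥bis P1·P2 via (19.59,33.725): [(0, 38.6111) (0, 9.6618) (31.041, 30.8689)]  |A|=449.3078
4. ⊥bis P1·P3 via (20.08,25.12): [(26.9982, 31.8773) (0, 38.6111) (0, 9.6618) (14.1538, 19.3317)]  |A|=417.4719
5. ⊥bis P1·P4 via (16.53,20.83): [(15.8456, 20.9841) (26.9982, 31.8773) (0, 38.6111) (0, 24.5518)]  |A|=295.9867
6. ⊥bis P1·P5 via (12.41,25.745): [(13.5734, 21.4957) (15.8456, 20.9841) (26.9982, 31.8773) (9.5388, 36.232)]  |A|=135.0867
7. ⊥bis P1·P6 via (17.295,29.655): [(11.7737, 28.0692) (13.5734, 21.4957) (15.8456, 20.9841) (26.9982, 31.8773) (25.946, 32.1397)]  |A|=72.6954
8. ⊥bis P1·P7 via (12.2,21.335): [(11.7737, 28.0692) (13.5734, 21.4957) (15.8456, 20.9841) (26.9982, 31.8773) (25.946, 32.1397)]  |A|=72.6954
9. ⊥bis P1·P8 via (14.045,20.58): [(11.7737, 28.0692) (13.5734, 21.4957) (15.8456, 20.9841) (26.9982, 31.8773) (25.946, 32.1397)]  |A|=72.6954
10. canonical 5-gon: [(11.7737, 28.0692) (13.5734, 21.4957) (15.8456, 20.9841) (26.9982, 31.8773) (25.946, 32.1397)]
11. shoelace: 72.6954

Area of P1's cell: 72.6954 (5 vertices)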